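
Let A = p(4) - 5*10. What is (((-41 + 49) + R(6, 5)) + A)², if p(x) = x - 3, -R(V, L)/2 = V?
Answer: 2809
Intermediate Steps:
R(V, L) = -2*V
p(x) = -3 + x
A = -49 (A = (-3 + 4) - 5*10 = 1 - 50 = -49)
(((-41 + 49) + R(6, 5)) + A)² = (((-41 + 49) - 2*6) - 49)² = ((8 - 12) - 49)² = (-4 - 49)² = (-53)² = 2809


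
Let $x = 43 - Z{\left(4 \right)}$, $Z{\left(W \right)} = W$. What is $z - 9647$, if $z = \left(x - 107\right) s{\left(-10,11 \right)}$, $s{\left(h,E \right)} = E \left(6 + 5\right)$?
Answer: $-17875$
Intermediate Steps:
$x = 39$ ($x = 43 - 4 = 39$)
$s{\left(h,E \right)} = 11 E$ ($s{\left(h,E \right)} = E 11 = 11 E$)
$z = -8228$ ($z = \left(39 - 107\right) 11 \cdot 11 = \left(-68\right) 121 = -8228$)
$z - 9647 = -8228 - 9647 = -17875$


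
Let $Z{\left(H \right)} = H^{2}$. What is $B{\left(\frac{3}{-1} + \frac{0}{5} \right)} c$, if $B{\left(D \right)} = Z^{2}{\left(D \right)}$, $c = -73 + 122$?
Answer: $3969$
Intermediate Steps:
$c = 49$
$B{\left(D \right)} = D^{4}$ ($B{\left(D \right)} = \left(D^{2}\right)^{2} = D^{4}$)
$B{\left(\frac{3}{-1} + \frac{0}{5} \right)} c = \left(\frac{3}{-1} + \frac{0}{5}\right)^{4} \cdot 49 = \left(3 \left(-1\right) + 0 \cdot \frac{1}{5}\right)^{4} \cdot 49 = \left(-3 + 0\right)^{4} \cdot 49 = \left(-3\right)^{4} \cdot 49 = 81 \cdot 49 = 3969$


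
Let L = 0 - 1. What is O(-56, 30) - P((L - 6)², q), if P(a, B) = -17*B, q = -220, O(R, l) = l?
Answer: -3710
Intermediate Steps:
L = -1
O(-56, 30) - P((L - 6)², q) = 30 - (-17)*(-220) = 30 - 1*3740 = 30 - 3740 = -3710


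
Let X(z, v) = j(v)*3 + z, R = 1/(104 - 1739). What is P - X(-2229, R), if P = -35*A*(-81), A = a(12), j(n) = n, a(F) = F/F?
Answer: 2759881/545 ≈ 5064.0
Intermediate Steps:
a(F) = 1
A = 1
R = -1/1635 (R = 1/(-1635) = -1/1635 ≈ -0.00061162)
X(z, v) = z + 3*v (X(z, v) = v*3 + z = 3*v + z = z + 3*v)
P = 2835 (P = -35*1*(-81) = -35*(-81) = 2835)
P - X(-2229, R) = 2835 - (-2229 + 3*(-1/1635)) = 2835 - (-2229 - 1/545) = 2835 - 1*(-1214806/545) = 2835 + 1214806/545 = 2759881/545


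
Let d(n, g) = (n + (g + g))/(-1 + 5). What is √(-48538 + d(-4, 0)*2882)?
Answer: 2*I*√12855 ≈ 226.76*I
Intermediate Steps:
d(n, g) = g/2 + n/4 (d(n, g) = (n + 2*g)/4 = (n + 2*g)*(¼) = g/2 + n/4)
√(-48538 + d(-4, 0)*2882) = √(-48538 + ((½)*0 + (¼)*(-4))*2882) = √(-48538 + (0 - 1)*2882) = √(-48538 - 1*2882) = √(-48538 - 2882) = √(-51420) = 2*I*√12855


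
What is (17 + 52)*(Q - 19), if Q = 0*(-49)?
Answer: -1311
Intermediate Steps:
Q = 0
(17 + 52)*(Q - 19) = (17 + 52)*(0 - 19) = 69*(-19) = -1311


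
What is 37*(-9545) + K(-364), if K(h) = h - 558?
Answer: -354087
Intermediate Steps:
K(h) = -558 + h
37*(-9545) + K(-364) = 37*(-9545) + (-558 - 364) = -353165 - 922 = -354087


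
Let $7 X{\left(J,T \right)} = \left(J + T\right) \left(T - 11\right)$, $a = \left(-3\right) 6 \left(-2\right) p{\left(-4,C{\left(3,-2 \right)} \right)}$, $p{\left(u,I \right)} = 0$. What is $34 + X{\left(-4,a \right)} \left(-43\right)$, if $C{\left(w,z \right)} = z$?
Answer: $- \frac{1654}{7} \approx -236.29$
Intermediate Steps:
$a = 0$ ($a = \left(-3\right) 6 \left(-2\right) 0 = \left(-18\right) \left(-2\right) 0 = 36 \cdot 0 = 0$)
$X{\left(J,T \right)} = \frac{\left(-11 + T\right) \left(J + T\right)}{7}$ ($X{\left(J,T \right)} = \frac{\left(J + T\right) \left(T - 11\right)}{7} = \frac{\left(J + T\right) \left(-11 + T\right)}{7} = \frac{\left(-11 + T\right) \left(J + T\right)}{7}$)
$34 + X{\left(-4,a \right)} \left(-43\right) = 34 + \left(\left(- \frac{11}{7}\right) \left(-4\right) - 0 + \frac{0^{2}}{7} + \frac{1}{7} \left(-4\right) 0\right) \left(-43\right) = 34 + \left(\frac{44}{7} + 0 + \frac{1}{7} \cdot 0 + 0\right) \left(-43\right) = 34 + \left(\frac{44}{7} + 0 + 0 + 0\right) \left(-43\right) = 34 + \frac{44}{7} \left(-43\right) = 34 - \frac{1892}{7} = - \frac{1654}{7}$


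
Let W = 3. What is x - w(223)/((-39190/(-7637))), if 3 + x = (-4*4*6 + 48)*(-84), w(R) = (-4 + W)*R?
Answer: 159599561/39190 ≈ 4072.5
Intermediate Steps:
w(R) = -R (w(R) = (-4 + 3)*R = -R)
x = 4029 (x = -3 + (-4*4*6 + 48)*(-84) = -3 + (-16*6 + 48)*(-84) = -3 + (-96 + 48)*(-84) = -3 - 48*(-84) = -3 + 4032 = 4029)
x - w(223)/((-39190/(-7637))) = 4029 - (-1*223)/((-39190/(-7637))) = 4029 - (-223)/((-39190*(-1/7637))) = 4029 - (-223)/39190/7637 = 4029 - (-223)*7637/39190 = 4029 - 1*(-1703051/39190) = 4029 + 1703051/39190 = 159599561/39190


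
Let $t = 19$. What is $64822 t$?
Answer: $1231618$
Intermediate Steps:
$64822 t = 64822 \cdot 19 = 1231618$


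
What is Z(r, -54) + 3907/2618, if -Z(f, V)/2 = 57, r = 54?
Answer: -294545/2618 ≈ -112.51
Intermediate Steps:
Z(f, V) = -114 (Z(f, V) = -2*57 = -114)
Z(r, -54) + 3907/2618 = -114 + 3907/2618 = -294545/2618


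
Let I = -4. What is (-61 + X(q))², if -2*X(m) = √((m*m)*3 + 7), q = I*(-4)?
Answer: 15659/4 + 305*√31 ≈ 5612.9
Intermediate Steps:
q = 16 (q = -4*(-4) = 16)
X(m) = -√(7 + 3*m²)/2 (X(m) = -√((m*m)*3 + 7)/2 = -√(m²*3 + 7)/2 = -√(3*m² + 7)/2 = -√(7 + 3*m²)/2)
(-61 + X(q))² = (-61 - √(7 + 3*16²)/2)² = (-61 - √(7 + 3*256)/2)² = (-61 - √(7 + 768)/2)² = (-61 - 5*√31/2)²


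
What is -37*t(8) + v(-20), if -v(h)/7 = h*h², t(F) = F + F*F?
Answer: 53336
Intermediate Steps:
t(F) = F + F²
v(h) = -7*h³ (v(h) = -7*h*h² = -7*h³)
-37*t(8) + v(-20) = -296*(1 + 8) - 7*(-20)³ = -296*9 - 7*(-8000) = -37*72 + 56000 = -2664 + 56000 = 53336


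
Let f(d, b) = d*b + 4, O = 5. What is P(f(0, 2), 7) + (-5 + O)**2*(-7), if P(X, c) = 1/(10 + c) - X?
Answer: -67/17 ≈ -3.9412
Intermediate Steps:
f(d, b) = 4 + b*d (f(d, b) = b*d + 4 = 4 + b*d)
P(f(0, 2), 7) + (-5 + O)**2*(-7) = (1 - 10*(4 + 2*0) - 1*(4 + 2*0)*7)/(10 + 7) + (-5 + 5)**2*(-7) = (1 - 10*(4 + 0) - 1*(4 + 0)*7)/17 + 0**2*(-7) = (1 - 10*4 - 1*4*7)/17 + 0*(-7) = (1 - 40 - 28)/17 + 0 = (1/17)*(-67) + 0 = -67/17 + 0 = -67/17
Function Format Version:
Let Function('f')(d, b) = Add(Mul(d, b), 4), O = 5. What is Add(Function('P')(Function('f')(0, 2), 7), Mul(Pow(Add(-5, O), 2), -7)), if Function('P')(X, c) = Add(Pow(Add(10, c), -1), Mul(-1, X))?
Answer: Rational(-67, 17) ≈ -3.9412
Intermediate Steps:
Function('f')(d, b) = Add(4, Mul(b, d)) (Function('f')(d, b) = Add(Mul(b, d), 4) = Add(4, Mul(b, d)))
Add(Function('P')(Function('f')(0, 2), 7), Mul(Pow(Add(-5, O), 2), -7)) = Add(Mul(Pow(Add(10, 7), -1), Add(1, Mul(-10, Add(4, Mul(2, 0))), Mul(-1, Add(4, Mul(2, 0)), 7))), Mul(Pow(Add(-5, 5), 2), -7)) = Add(Mul(Pow(17, -1), Add(1, Mul(-10, Add(4, 0)), Mul(-1, Add(4, 0), 7))), Mul(Pow(0, 2), -7)) = Add(Mul(Rational(1, 17), Add(1, Mul(-10, 4), Mul(-1, 4, 7))), Mul(0, -7)) = Add(Mul(Rational(1, 17), Add(1, -40, -28)), 0) = Add(Mul(Rational(1, 17), -67), 0) = Add(Rational(-67, 17), 0) = Rational(-67, 17)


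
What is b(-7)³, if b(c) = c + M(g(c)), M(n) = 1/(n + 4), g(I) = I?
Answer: -10648/27 ≈ -394.37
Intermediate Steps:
M(n) = 1/(4 + n)
b(c) = c + 1/(4 + c)
b(-7)³ = ((1 - 7*(4 - 7))/(4 - 7))³ = ((1 - 7*(-3))/(-3))³ = (-(1 + 21)/3)³ = (-⅓*22)³ = (-22/3)³ = -10648/27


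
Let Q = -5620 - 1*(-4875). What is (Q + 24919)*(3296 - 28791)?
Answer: -616316130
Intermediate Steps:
Q = -745 (Q = -5620 + 4875 = -745)
(Q + 24919)*(3296 - 28791) = (-745 + 24919)*(3296 - 28791) = 24174*(-25495) = -616316130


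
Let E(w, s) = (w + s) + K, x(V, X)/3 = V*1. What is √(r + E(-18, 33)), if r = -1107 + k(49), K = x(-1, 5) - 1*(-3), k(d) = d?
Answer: I*√1043 ≈ 32.296*I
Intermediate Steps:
x(V, X) = 3*V (x(V, X) = 3*(V*1) = 3*V)
K = 0 (K = 3*(-1) - 1*(-3) = -3 + 3 = 0)
E(w, s) = s + w (E(w, s) = (w + s) + 0 = (s + w) + 0 = s + w)
r = -1058 (r = -1107 + 49 = -1058)
√(r + E(-18, 33)) = √(-1058 + (33 - 18)) = √(-1058 + 15) = √(-1043) = I*√1043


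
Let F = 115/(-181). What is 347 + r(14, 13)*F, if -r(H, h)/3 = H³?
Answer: 1009487/181 ≈ 5577.3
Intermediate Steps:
r(H, h) = -3*H³
F = -115/181 (F = 115*(-1/181) = -115/181 ≈ -0.63536)
347 + r(14, 13)*F = 347 - 3*14³*(-115/181) = 347 - 3*2744*(-115/181) = 347 - 8232*(-115/181) = 347 + 946680/181 = 1009487/181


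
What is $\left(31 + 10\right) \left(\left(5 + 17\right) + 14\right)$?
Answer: $1476$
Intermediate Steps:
$\left(31 + 10\right) \left(\left(5 + 17\right) + 14\right) = 41 \left(22 + 14\right) = 41 \cdot 36 = 1476$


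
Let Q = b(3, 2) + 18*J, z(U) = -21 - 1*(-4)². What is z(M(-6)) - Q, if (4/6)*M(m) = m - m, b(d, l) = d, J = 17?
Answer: -346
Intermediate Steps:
M(m) = 0 (M(m) = 3*(m - m)/2 = (3/2)*0 = 0)
z(U) = -37 (z(U) = -21 - 1*16 = -21 - 16 = -37)
Q = 309 (Q = 3 + 18*17 = 3 + 306 = 309)
z(M(-6)) - Q = -37 - 1*309 = -37 - 309 = -346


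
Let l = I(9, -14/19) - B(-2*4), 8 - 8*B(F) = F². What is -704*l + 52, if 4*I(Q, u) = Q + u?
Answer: -120276/19 ≈ -6330.3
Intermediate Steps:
I(Q, u) = Q/4 + u/4 (I(Q, u) = (Q + u)/4 = Q/4 + u/4)
B(F) = 1 - F²/8
l = 689/76 (l = ((¼)*9 + (-14/19)/4) - (1 - (-2*4)²/8) = (9/4 + (-14*1/19)/4) - (1 - ⅛*(-8)²) = (9/4 + (¼)*(-14/19)) - (1 - ⅛*64) = (9/4 - 7/38) - (1 - 8) = 157/76 - 1*(-7) = 157/76 + 7 = 689/76 ≈ 9.0658)
-704*l + 52 = -704*689/76 + 52 = -121264/19 + 52 = -120276/19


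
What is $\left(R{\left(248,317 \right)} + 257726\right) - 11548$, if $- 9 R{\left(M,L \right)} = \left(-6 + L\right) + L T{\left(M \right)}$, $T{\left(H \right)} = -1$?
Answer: $\frac{738536}{3} \approx 2.4618 \cdot 10^{5}$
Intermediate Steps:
$R{\left(M,L \right)} = \frac{2}{3}$ ($R{\left(M,L \right)} = - \frac{\left(-6 + L\right) + L \left(-1\right)}{9} = - \frac{\left(-6 + L\right) - L}{9} = \left(- \frac{1}{9}\right) \left(-6\right) = \frac{2}{3}$)
$\left(R{\left(248,317 \right)} + 257726\right) - 11548 = \left(\frac{2}{3} + 257726\right) - 11548 = \frac{773180}{3} - 11548 = \frac{738536}{3}$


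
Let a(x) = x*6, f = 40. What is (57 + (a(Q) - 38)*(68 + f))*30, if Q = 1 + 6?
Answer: 14670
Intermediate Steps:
Q = 7
a(x) = 6*x
(57 + (a(Q) - 38)*(68 + f))*30 = (57 + (6*7 - 38)*(68 + 40))*30 = (57 + (42 - 38)*108)*30 = (57 + 4*108)*30 = (57 + 432)*30 = 489*30 = 14670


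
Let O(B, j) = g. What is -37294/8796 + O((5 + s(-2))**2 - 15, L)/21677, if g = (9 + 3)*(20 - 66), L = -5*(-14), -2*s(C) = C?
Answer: -406638715/95335446 ≈ -4.2654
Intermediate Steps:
s(C) = -C/2
L = 70
g = -552 (g = 12*(-46) = -552)
O(B, j) = -552
-37294/8796 + O((5 + s(-2))**2 - 15, L)/21677 = -37294/8796 - 552/21677 = -37294*1/8796 - 552*1/21677 = -18647/4398 - 552/21677 = -406638715/95335446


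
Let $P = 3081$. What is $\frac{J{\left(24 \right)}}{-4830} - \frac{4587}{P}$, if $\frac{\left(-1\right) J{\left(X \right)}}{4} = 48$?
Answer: $- \frac{1197981}{826735} \approx -1.4491$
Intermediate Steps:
$J{\left(X \right)} = -192$ ($J{\left(X \right)} = \left(-4\right) 48 = -192$)
$\frac{J{\left(24 \right)}}{-4830} - \frac{4587}{P} = - \frac{192}{-4830} - \frac{4587}{3081} = \left(-192\right) \left(- \frac{1}{4830}\right) - \frac{1529}{1027} = \frac{32}{805} - \frac{1529}{1027} = - \frac{1197981}{826735}$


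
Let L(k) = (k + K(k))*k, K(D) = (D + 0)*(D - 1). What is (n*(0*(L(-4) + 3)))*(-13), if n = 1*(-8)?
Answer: 0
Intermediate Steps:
K(D) = D*(-1 + D)
n = -8
L(k) = k*(k + k*(-1 + k)) (L(k) = (k + k*(-1 + k))*k = k*(k + k*(-1 + k)))
(n*(0*(L(-4) + 3)))*(-13) = -0*((-4)**3 + 3)*(-13) = -0*(-64 + 3)*(-13) = -0*(-61)*(-13) = -8*0*(-13) = 0*(-13) = 0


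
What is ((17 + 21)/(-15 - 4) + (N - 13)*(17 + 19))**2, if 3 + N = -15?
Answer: 1249924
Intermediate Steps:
N = -18 (N = -3 - 15 = -18)
((17 + 21)/(-15 - 4) + (N - 13)*(17 + 19))**2 = ((17 + 21)/(-15 - 4) + (-18 - 13)*(17 + 19))**2 = (38/(-19) - 31*36)**2 = (38*(-1/19) - 1116)**2 = (-2 - 1116)**2 = (-1118)**2 = 1249924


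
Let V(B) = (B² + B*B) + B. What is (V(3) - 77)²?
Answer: 3136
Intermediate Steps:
V(B) = B + 2*B² (V(B) = (B² + B²) + B = 2*B² + B = B + 2*B²)
(V(3) - 77)² = (3*(1 + 2*3) - 77)² = (3*(1 + 6) - 77)² = (3*7 - 77)² = (21 - 77)² = (-56)² = 3136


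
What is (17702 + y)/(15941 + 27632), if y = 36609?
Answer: 54311/43573 ≈ 1.2464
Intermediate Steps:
(17702 + y)/(15941 + 27632) = (17702 + 36609)/(15941 + 27632) = 54311/43573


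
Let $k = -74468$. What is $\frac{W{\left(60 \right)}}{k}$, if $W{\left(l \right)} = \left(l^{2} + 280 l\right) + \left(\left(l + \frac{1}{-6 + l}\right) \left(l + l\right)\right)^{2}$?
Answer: $- \frac{1050821200}{1507977} \approx -696.84$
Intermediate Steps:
$W{\left(l \right)} = l^{2} + 280 l + 4 l^{2} \left(l + \frac{1}{-6 + l}\right)^{2}$ ($W{\left(l \right)} = \left(l^{2} + 280 l\right) + \left(\left(l + \frac{1}{-6 + l}\right) 2 l\right)^{2} = \left(l^{2} + 280 l\right) + \left(2 l \left(l + \frac{1}{-6 + l}\right)\right)^{2} = \left(l^{2} + 280 l\right) + 4 l^{2} \left(l + \frac{1}{-6 + l}\right)^{2} = l^{2} + 280 l + 4 l^{2} \left(l + \frac{1}{-6 + l}\right)^{2}$)
$\frac{W{\left(60 \right)}}{k} = \frac{60^{2} + 280 \cdot 60 + \frac{4 \cdot 60^{2} \left(1 + 60^{2} - 360\right)^{2}}{\left(-6 + 60\right)^{2}}}{-74468} = \left(3600 + 16800 + 4 \cdot 3600 \cdot \frac{1}{2916} \left(1 + 3600 - 360\right)^{2}\right) \left(- \frac{1}{74468}\right) = \left(3600 + 16800 + 4 \cdot 3600 \cdot \frac{1}{2916} \cdot 3241^{2}\right) \left(- \frac{1}{74468}\right) = \left(3600 + 16800 + 4 \cdot 3600 \cdot \frac{1}{2916} \cdot 10504081\right) \left(- \frac{1}{74468}\right) = \left(3600 + 16800 + \frac{4201632400}{81}\right) \left(- \frac{1}{74468}\right) = \frac{4203284800}{81} \left(- \frac{1}{74468}\right) = - \frac{1050821200}{1507977}$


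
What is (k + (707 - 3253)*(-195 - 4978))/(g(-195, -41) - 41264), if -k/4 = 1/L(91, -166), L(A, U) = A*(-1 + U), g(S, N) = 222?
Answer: -100075725115/311857637 ≈ -320.90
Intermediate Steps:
k = 4/15197 (k = -4*1/(91*(-1 - 166)) = -4/(91*(-167)) = -4/(-15197) = -4*(-1/15197) = 4/15197 ≈ 0.00026321)
(k + (707 - 3253)*(-195 - 4978))/(g(-195, -41) - 41264) = (4/15197 + (707 - 3253)*(-195 - 4978))/(222 - 41264) = (4/15197 - 2546*(-5173))/(-41042) = (4/15197 + 13170458)*(-1/41042) = (200151450230/15197)*(-1/41042) = -100075725115/311857637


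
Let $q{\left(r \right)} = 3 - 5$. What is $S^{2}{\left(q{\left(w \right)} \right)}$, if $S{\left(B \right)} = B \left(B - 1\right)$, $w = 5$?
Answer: $36$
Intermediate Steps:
$q{\left(r \right)} = -2$
$S{\left(B \right)} = B \left(-1 + B\right)$
$S^{2}{\left(q{\left(w \right)} \right)} = \left(- 2 \left(-1 - 2\right)\right)^{2} = \left(\left(-2\right) \left(-3\right)\right)^{2} = 6^{2} = 36$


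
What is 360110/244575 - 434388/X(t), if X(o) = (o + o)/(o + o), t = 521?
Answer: -21248016998/48915 ≈ -4.3439e+5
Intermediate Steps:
X(o) = 1 (X(o) = (2*o)/((2*o)) = (2*o)*(1/(2*o)) = 1)
360110/244575 - 434388/X(t) = 360110/244575 - 434388/1 = 360110*(1/244575) - 434388*1 = 72022/48915 - 434388 = -21248016998/48915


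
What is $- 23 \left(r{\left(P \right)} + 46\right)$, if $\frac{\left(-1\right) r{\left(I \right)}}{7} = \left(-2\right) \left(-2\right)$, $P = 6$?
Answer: $-414$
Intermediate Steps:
$r{\left(I \right)} = -28$ ($r{\left(I \right)} = - 7 \left(\left(-2\right) \left(-2\right)\right) = \left(-7\right) 4 = -28$)
$- 23 \left(r{\left(P \right)} + 46\right) = - 23 \left(-28 + 46\right) = \left(-23\right) 18 = -414$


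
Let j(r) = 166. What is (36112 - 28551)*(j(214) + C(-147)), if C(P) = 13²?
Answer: 2532935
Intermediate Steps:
C(P) = 169
(36112 - 28551)*(j(214) + C(-147)) = (36112 - 28551)*(166 + 169) = 7561*335 = 2532935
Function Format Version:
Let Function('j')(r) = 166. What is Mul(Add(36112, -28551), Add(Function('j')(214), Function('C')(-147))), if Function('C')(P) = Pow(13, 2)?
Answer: 2532935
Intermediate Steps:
Function('C')(P) = 169
Mul(Add(36112, -28551), Add(Function('j')(214), Function('C')(-147))) = Mul(Add(36112, -28551), Add(166, 169)) = Mul(7561, 335) = 2532935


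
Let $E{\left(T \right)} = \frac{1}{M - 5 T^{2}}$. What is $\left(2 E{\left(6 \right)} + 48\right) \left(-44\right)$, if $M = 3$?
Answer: $- \frac{373736}{177} \approx -2111.5$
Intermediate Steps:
$E{\left(T \right)} = \frac{1}{3 - 5 T^{2}}$
$\left(2 E{\left(6 \right)} + 48\right) \left(-44\right) = \left(2 \left(- \frac{1}{-3 + 5 \cdot 6^{2}}\right) + 48\right) \left(-44\right) = \left(2 \left(- \frac{1}{-3 + 5 \cdot 36}\right) + 48\right) \left(-44\right) = \left(2 \left(- \frac{1}{-3 + 180}\right) + 48\right) \left(-44\right) = \left(2 \left(- \frac{1}{177}\right) + 48\right) \left(-44\right) = \left(- \frac{2}{177} + 48\right) \left(-44\right) = \frac{8494}{177} \left(-44\right) = - \frac{373736}{177}$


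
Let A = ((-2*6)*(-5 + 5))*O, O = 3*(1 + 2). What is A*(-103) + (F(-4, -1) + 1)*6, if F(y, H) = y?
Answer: -18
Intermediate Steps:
O = 9 (O = 3*3 = 9)
A = 0 (A = ((-2*6)*(-5 + 5))*9 = -12*0*9 = 0*9 = 0)
A*(-103) + (F(-4, -1) + 1)*6 = 0*(-103) + (-4 + 1)*6 = 0 - 3*6 = 0 - 18 = -18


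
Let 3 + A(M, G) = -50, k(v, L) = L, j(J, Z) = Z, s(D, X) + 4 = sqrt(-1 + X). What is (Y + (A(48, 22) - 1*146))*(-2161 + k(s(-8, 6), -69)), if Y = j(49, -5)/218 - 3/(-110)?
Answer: 532068634/1199 ≈ 4.4376e+5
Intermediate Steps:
s(D, X) = -4 + sqrt(-1 + X)
A(M, G) = -53 (A(M, G) = -3 - 50 = -53)
Y = 26/5995 (Y = -5/218 - 3/(-110) = -5*1/218 - 3*(-1/110) = -5/218 + 3/110 = 26/5995 ≈ 0.0043369)
(Y + (A(48, 22) - 1*146))*(-2161 + k(s(-8, 6), -69)) = (26/5995 + (-53 - 1*146))*(-2161 - 69) = (26/5995 + (-53 - 146))*(-2230) = (26/5995 - 199)*(-2230) = -1192979/5995*(-2230) = 532068634/1199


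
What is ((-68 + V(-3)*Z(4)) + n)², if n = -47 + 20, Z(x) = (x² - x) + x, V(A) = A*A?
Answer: 2401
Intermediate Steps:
V(A) = A²
Z(x) = x²
n = -27
((-68 + V(-3)*Z(4)) + n)² = ((-68 + (-3)²*4²) - 27)² = ((-68 + 9*16) - 27)² = ((-68 + 144) - 27)² = (76 - 27)² = 49² = 2401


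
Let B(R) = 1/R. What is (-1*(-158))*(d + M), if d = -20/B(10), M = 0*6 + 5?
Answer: -30810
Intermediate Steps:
M = 5 (M = 0 + 5 = 5)
d = -200 (d = -20/(1/10) = -20/1/10 = -20*10 = -200)
(-1*(-158))*(d + M) = (-1*(-158))*(-200 + 5) = 158*(-195) = -30810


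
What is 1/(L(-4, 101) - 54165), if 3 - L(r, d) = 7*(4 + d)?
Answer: -1/54897 ≈ -1.8216e-5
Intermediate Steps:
L(r, d) = -25 - 7*d (L(r, d) = 3 - 7*(4 + d) = 3 - (28 + 7*d) = 3 + (-28 - 7*d) = -25 - 7*d)
1/(L(-4, 101) - 54165) = 1/((-25 - 7*101) - 54165) = 1/((-25 - 707) - 54165) = 1/(-732 - 54165) = 1/(-54897) = -1/54897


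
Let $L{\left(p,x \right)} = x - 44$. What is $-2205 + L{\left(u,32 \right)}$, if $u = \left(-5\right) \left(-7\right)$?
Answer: $-2217$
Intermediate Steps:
$u = 35$
$L{\left(p,x \right)} = -44 + x$
$-2205 + L{\left(u,32 \right)} = -2205 + \left(-44 + 32\right) = -2205 - 12 = -2217$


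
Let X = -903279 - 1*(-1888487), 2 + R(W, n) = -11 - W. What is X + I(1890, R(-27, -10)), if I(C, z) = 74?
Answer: 985282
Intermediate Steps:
R(W, n) = -13 - W (R(W, n) = -2 + (-11 - W) = -13 - W)
X = 985208 (X = -903279 + 1888487 = 985208)
X + I(1890, R(-27, -10)) = 985208 + 74 = 985282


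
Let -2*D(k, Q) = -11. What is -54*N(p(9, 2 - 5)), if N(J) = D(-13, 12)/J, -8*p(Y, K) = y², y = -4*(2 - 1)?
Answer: 297/2 ≈ 148.50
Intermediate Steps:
y = -4 (y = -4*1 = -4)
D(k, Q) = 11/2 (D(k, Q) = -½*(-11) = 11/2)
p(Y, K) = -2 (p(Y, K) = -⅛*(-4)² = -⅛*16 = -2)
N(J) = 11/(2*J)
-54*N(p(9, 2 - 5)) = -297/(-2) = -297*(-1)/2 = -54*(-11/4) = 297/2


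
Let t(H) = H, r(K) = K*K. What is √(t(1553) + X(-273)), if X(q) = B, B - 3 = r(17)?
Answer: 3*√205 ≈ 42.953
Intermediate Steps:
r(K) = K²
B = 292 (B = 3 + 17² = 3 + 289 = 292)
X(q) = 292
√(t(1553) + X(-273)) = √(1553 + 292) = √1845 = 3*√205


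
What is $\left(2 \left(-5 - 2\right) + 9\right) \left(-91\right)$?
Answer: $455$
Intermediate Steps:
$\left(2 \left(-5 - 2\right) + 9\right) \left(-91\right) = \left(2 \left(-7\right) + 9\right) \left(-91\right) = \left(-14 + 9\right) \left(-91\right) = \left(-5\right) \left(-91\right) = 455$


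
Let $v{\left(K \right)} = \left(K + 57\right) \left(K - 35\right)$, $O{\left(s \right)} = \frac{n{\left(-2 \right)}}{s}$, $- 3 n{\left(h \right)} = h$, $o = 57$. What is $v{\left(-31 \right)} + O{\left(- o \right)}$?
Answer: $- \frac{293438}{171} \approx -1716.0$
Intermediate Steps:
$n{\left(h \right)} = - \frac{h}{3}$
$O{\left(s \right)} = \frac{2}{3 s}$ ($O{\left(s \right)} = \frac{\left(- \frac{1}{3}\right) \left(-2\right)}{s} = \frac{2}{3 s}$)
$v{\left(K \right)} = \left(-35 + K\right) \left(57 + K\right)$ ($v{\left(K \right)} = \left(57 + K\right) \left(-35 + K\right) = \left(-35 + K\right) \left(57 + K\right)$)
$v{\left(-31 \right)} + O{\left(- o \right)} = \left(-1995 + \left(-31\right)^{2} + 22 \left(-31\right)\right) + \frac{2}{3 \left(\left(-1\right) 57\right)} = \left(-1995 + 961 - 682\right) + \frac{2}{3 \left(-57\right)} = -1716 + \frac{2}{3} \left(- \frac{1}{57}\right) = -1716 - \frac{2}{171} = - \frac{293438}{171}$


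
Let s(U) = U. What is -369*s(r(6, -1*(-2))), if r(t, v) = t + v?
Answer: -2952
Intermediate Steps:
-369*s(r(6, -1*(-2))) = -369*(6 - 1*(-2)) = -369*(6 + 2) = -369*8 = -2952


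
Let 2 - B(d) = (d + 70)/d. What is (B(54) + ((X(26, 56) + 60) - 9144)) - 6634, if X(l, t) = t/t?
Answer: -424367/27 ≈ -15717.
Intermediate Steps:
X(l, t) = 1
B(d) = 2 - (70 + d)/d (B(d) = 2 - (d + 70)/d = 2 - (70 + d)/d)
(B(54) + ((X(26, 56) + 60) - 9144)) - 6634 = ((-70 + 54)/54 + ((1 + 60) - 9144)) - 6634 = ((1/54)*(-16) + (61 - 9144)) - 6634 = (-8/27 - 9083) - 6634 = -245249/27 - 6634 = -424367/27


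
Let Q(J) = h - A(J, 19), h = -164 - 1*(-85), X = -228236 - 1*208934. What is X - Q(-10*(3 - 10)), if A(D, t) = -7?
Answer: -437098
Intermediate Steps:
X = -437170 (X = -228236 - 208934 = -437170)
h = -79 (h = -164 + 85 = -79)
Q(J) = -72 (Q(J) = -79 - 1*(-7) = -79 + 7 = -72)
X - Q(-10*(3 - 10)) = -437170 - 1*(-72) = -437170 + 72 = -437098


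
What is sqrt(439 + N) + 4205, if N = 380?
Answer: 4205 + 3*sqrt(91) ≈ 4233.6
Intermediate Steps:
sqrt(439 + N) + 4205 = sqrt(439 + 380) + 4205 = sqrt(819) + 4205 = 3*sqrt(91) + 4205 = 4205 + 3*sqrt(91)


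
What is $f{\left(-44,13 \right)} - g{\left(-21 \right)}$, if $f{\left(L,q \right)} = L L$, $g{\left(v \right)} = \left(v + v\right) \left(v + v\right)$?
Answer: $172$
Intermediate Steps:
$g{\left(v \right)} = 4 v^{2}$ ($g{\left(v \right)} = 2 v 2 v = 4 v^{2}$)
$f{\left(L,q \right)} = L^{2}$
$f{\left(-44,13 \right)} - g{\left(-21 \right)} = \left(-44\right)^{2} - 4 \left(-21\right)^{2} = 1936 - 4 \cdot 441 = 1936 - 1764 = 172$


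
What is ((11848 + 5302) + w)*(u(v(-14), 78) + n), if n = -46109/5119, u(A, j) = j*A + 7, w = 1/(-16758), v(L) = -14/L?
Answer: 2942110718663/2257479 ≈ 1.3033e+6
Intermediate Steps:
w = -1/16758 ≈ -5.9673e-5
u(A, j) = 7 + A*j (u(A, j) = A*j + 7 = 7 + A*j)
n = -46109/5119 (n = -46109*1/5119 = -46109/5119 ≈ -9.0074)
((11848 + 5302) + w)*(u(v(-14), 78) + n) = ((11848 + 5302) - 1/16758)*((7 - 14/(-14)*78) - 46109/5119) = (17150 - 1/16758)*((7 - 14*(-1/14)*78) - 46109/5119) = 287399699*((7 + 1*78) - 46109/5119)/16758 = 287399699*((7 + 78) - 46109/5119)/16758 = 287399699*(85 - 46109/5119)/16758 = (287399699/16758)*(389006/5119) = 2942110718663/2257479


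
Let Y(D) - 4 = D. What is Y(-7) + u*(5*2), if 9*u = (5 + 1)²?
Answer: 37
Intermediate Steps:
Y(D) = 4 + D
u = 4 (u = (5 + 1)²/9 = (⅑)*6² = (⅑)*36 = 4)
Y(-7) + u*(5*2) = (4 - 7) + 4*(5*2) = -3 + 4*10 = -3 + 40 = 37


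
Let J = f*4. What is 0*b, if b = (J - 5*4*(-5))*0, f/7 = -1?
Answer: 0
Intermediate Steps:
f = -7 (f = 7*(-1) = -7)
J = -28 (J = -7*4 = -28)
b = 0 (b = (-28 - 5*4*(-5))*0 = (-28 - 20*(-5))*0 = (-28 + 100)*0 = 72*0 = 0)
0*b = 0*0 = 0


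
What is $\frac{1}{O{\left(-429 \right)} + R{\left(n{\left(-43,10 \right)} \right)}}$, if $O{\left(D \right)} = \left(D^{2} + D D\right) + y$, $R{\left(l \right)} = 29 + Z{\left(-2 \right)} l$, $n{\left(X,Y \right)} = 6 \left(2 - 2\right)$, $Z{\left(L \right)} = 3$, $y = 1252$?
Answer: $\frac{1}{369363} \approx 2.7074 \cdot 10^{-6}$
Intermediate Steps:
$n{\left(X,Y \right)} = 0$ ($n{\left(X,Y \right)} = 6 \cdot 0 = 0$)
$R{\left(l \right)} = 29 + 3 l$
$O{\left(D \right)} = 1252 + 2 D^{2}$ ($O{\left(D \right)} = \left(D^{2} + D D\right) + 1252 = \left(D^{2} + D^{2}\right) + 1252 = 2 D^{2} + 1252 = 1252 + 2 D^{2}$)
$\frac{1}{O{\left(-429 \right)} + R{\left(n{\left(-43,10 \right)} \right)}} = \frac{1}{\left(1252 + 2 \left(-429\right)^{2}\right) + \left(29 + 3 \cdot 0\right)} = \frac{1}{\left(1252 + 2 \cdot 184041\right) + \left(29 + 0\right)} = \frac{1}{\left(1252 + 368082\right) + 29} = \frac{1}{369334 + 29} = \frac{1}{369363}$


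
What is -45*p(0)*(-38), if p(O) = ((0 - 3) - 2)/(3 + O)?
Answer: -2850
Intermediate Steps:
p(O) = -5/(3 + O) (p(O) = (-3 - 2)/(3 + O) = -5/(3 + O))
-45*p(0)*(-38) = -(-225)/(3 + 0)*(-38) = -(-225)/3*(-38) = -45*(-5/3)*(-38) = 75*(-38) = -2850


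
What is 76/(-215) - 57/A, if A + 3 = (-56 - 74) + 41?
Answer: 5263/19780 ≈ 0.26608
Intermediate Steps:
A = -92 (A = -3 + ((-56 - 74) + 41) = -3 + (-130 + 41) = -3 - 89 = -92)
76/(-215) - 57/A = 76/(-215) - 57/(-92) = 76*(-1/215) - 57*(-1/92) = -76/215 + 57/92 = 5263/19780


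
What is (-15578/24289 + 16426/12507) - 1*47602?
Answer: -14460451522778/303782523 ≈ -47601.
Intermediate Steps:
(-15578/24289 + 16426/12507) - 1*47602 = (-15578*1/24289 + 16426*(1/12507)) - 47602 = (-15578/24289 + 16426/12507) - 47602 = 204137068/303782523 - 47602 = -14460451522778/303782523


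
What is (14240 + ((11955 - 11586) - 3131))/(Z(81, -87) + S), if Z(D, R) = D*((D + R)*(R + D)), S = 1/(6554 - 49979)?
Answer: 498432150/126627299 ≈ 3.9362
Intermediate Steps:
S = -1/43425 (S = 1/(-43425) = -1/43425 ≈ -2.3028e-5)
Z(D, R) = D*(D + R)² (Z(D, R) = D*((D + R)*(D + R)) = D*(D + R)²)
(14240 + ((11955 - 11586) - 3131))/(Z(81, -87) + S) = (14240 + ((11955 - 11586) - 3131))/(81*(81 - 87)² - 1/43425) = (14240 + (369 - 3131))/(81*(-6)² - 1/43425) = (14240 - 2762)/(81*36 - 1/43425) = 11478/(2916 - 1/43425) = 11478/(126627299/43425) = 11478*(43425/126627299) = 498432150/126627299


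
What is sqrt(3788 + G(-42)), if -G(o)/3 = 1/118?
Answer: sqrt(52743758)/118 ≈ 61.547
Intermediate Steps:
G(o) = -3/118
sqrt(3788 + G(-42)) = sqrt(3788 - 3/118) = sqrt(446981/118) = sqrt(52743758)/118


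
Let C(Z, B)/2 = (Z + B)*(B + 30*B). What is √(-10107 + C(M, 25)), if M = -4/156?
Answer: √43505553/39 ≈ 169.13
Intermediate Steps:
M = -1/39 (M = -4*1/156 = -1/39 ≈ -0.025641)
C(Z, B) = 62*B*(B + Z) (C(Z, B) = 2*((Z + B)*(B + 30*B)) = 2*((B + Z)*(31*B)) = 2*(31*B*(B + Z)) = 62*B*(B + Z))
√(-10107 + C(M, 25)) = √(-10107 + 62*25*(25 - 1/39)) = √(-10107 + 62*25*(974/39)) = √(-10107 + 1509700/39) = √(1115527/39) = √43505553/39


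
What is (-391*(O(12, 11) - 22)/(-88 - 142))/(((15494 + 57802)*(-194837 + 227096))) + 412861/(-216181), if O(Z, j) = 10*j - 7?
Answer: -361552407454289/189314959221920 ≈ -1.9098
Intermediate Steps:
O(Z, j) = -7 + 10*j
(-391*(O(12, 11) - 22)/(-88 - 142))/(((15494 + 57802)*(-194837 + 227096))) + 412861/(-216181) = (-391*((-7 + 10*11) - 22)/(-88 - 142))/(((15494 + 57802)*(-194837 + 227096))) + 412861/(-216181) = (-391*((-7 + 110) - 22)/(-230))/((73296*32259)) + 412861*(-1/216181) = -391*(103 - 22)*(-1)/230/2364455664 - 412861/216181 = -31671*(-1)/230*(1/2364455664) - 412861/216181 = -391*(-81/230)*(1/2364455664) - 412861/216181 = (1377/10)*(1/2364455664) - 412861/216181 = 51/875724320 - 412861/216181 = -361552407454289/189314959221920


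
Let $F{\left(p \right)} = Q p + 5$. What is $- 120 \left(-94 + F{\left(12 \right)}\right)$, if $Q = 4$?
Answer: $4920$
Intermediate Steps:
$F{\left(p \right)} = 5 + 4 p$ ($F{\left(p \right)} = 4 p + 5 = 5 + 4 p$)
$- 120 \left(-94 + F{\left(12 \right)}\right) = - 120 \left(-94 + \left(5 + 4 \cdot 12\right)\right) = - 120 \left(-94 + \left(5 + 48\right)\right) = - 120 \left(-94 + 53\right) = \left(-120\right) \left(-41\right) = 4920$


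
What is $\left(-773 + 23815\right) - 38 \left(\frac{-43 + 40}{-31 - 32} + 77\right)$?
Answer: $\frac{422398}{21} \approx 20114.0$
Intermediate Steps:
$\left(-773 + 23815\right) - 38 \left(\frac{-43 + 40}{-31 - 32} + 77\right) = 23042 - 38 \left(- \frac{3}{-63} + 77\right) = 23042 - 38 \left(\left(-3\right) \left(- \frac{1}{63}\right) + 77\right) = 23042 - 38 \left(\frac{1}{21} + 77\right) = 23042 - \frac{61484}{21} = \frac{422398}{21}$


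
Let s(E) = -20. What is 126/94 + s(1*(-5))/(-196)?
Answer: 3322/2303 ≈ 1.4425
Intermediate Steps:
126/94 + s(1*(-5))/(-196) = 126/94 - 20/(-196) = 126*(1/94) - 20*(-1/196) = 63/47 + 5/49 = 3322/2303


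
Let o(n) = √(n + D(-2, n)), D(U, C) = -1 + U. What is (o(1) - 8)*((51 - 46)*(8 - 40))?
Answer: 1280 - 160*I*√2 ≈ 1280.0 - 226.27*I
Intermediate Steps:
o(n) = √(-3 + n) (o(n) = √(n + (-1 - 2)) = √(n - 3) = √(-3 + n))
(o(1) - 8)*((51 - 46)*(8 - 40)) = (√(-3 + 1) - 8)*((51 - 46)*(8 - 40)) = (√(-2) - 8)*(5*(-32)) = (I*√2 - 8)*(-160) = (-8 + I*√2)*(-160) = 1280 - 160*I*√2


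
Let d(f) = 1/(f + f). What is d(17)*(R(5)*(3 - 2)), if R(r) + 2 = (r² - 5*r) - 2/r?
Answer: -6/85 ≈ -0.070588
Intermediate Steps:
R(r) = -2 + r² - 5*r - 2/r (R(r) = -2 + ((r² - 5*r) - 2/r) = -2 + (r² - 5*r - 2/r) = -2 + r² - 5*r - 2/r)
d(f) = 1/(2*f)
d(17)*(R(5)*(3 - 2)) = ((½)/17)*((-2 + 5² - 5*5 - 2/5)*(3 - 2)) = ((½)*(1/17))*((-2 + 25 - 25 - 2*⅕)*1) = ((-2 + 25 - 25 - ⅖)*1)/34 = (-12/5*1)/34 = (1/34)*(-12/5) = -6/85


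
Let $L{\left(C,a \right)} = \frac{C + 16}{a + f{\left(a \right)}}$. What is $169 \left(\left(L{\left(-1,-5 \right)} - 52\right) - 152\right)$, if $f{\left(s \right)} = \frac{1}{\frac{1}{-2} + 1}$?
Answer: $-35321$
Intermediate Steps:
$f{\left(s \right)} = 2$ ($f{\left(s \right)} = \frac{1}{- \frac{1}{2} + 1} = \frac{1}{\frac{1}{2}} = 2$)
$L{\left(C,a \right)} = \frac{16 + C}{2 + a}$ ($L{\left(C,a \right)} = \frac{C + 16}{a + 2} = \frac{16 + C}{2 + a}$)
$169 \left(\left(L{\left(-1,-5 \right)} - 52\right) - 152\right) = 169 \left(\left(\frac{16 - 1}{2 - 5} - 52\right) - 152\right) = 169 \left(\left(\frac{1}{-3} \cdot 15 - 52\right) - 152\right) = 169 \left(\left(\left(- \frac{1}{3}\right) 15 - 52\right) - 152\right) = 169 \left(\left(-5 - 52\right) - 152\right) = 169 \left(-57 - 152\right) = 169 \left(-209\right) = -35321$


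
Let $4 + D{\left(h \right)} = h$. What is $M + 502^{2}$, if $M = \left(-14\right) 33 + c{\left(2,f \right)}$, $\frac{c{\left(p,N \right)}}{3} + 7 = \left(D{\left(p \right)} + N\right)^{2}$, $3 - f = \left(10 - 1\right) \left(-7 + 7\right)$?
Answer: $251524$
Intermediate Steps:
$D{\left(h \right)} = -4 + h$
$f = 3$ ($f = 3 - \left(10 - 1\right) \left(-7 + 7\right) = 3 - 9 \cdot 0 = 3 - 0 = 3 + 0 = 3$)
$c{\left(p,N \right)} = -21 + 3 \left(-4 + N + p\right)^{2}$ ($c{\left(p,N \right)} = -21 + 3 \left(\left(-4 + p\right) + N\right)^{2} = -21 + 3 \left(-4 + N + p\right)^{2}$)
$M = -480$ ($M = \left(-14\right) 33 - \left(21 - 3 \left(-4 + 3 + 2\right)^{2}\right) = -462 - \left(21 - 3 \cdot 1^{2}\right) = -462 + \left(-21 + 3 \cdot 1\right) = -462 + \left(-21 + 3\right) = -462 - 18 = -480$)
$M + 502^{2} = -480 + 502^{2} = -480 + 252004 = 251524$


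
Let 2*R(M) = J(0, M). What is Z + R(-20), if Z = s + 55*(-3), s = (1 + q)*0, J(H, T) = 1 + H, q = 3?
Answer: -329/2 ≈ -164.50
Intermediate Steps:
R(M) = ½ (R(M) = (1 + 0)/2 = (½)*1 = ½)
s = 0 (s = (1 + 3)*0 = 4*0 = 0)
Z = -165 (Z = 0 + 55*(-3) = 0 - 165 = -165)
Z + R(-20) = -165 + ½ = -329/2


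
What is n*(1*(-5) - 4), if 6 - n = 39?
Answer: 297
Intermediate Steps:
n = -33 (n = 6 - 1*39 = 6 - 39 = -33)
n*(1*(-5) - 4) = -33*(1*(-5) - 4) = -33*(-5 - 4) = -33*(-9) = 297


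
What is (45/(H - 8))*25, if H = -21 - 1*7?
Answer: -125/4 ≈ -31.250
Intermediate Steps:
H = -28 (H = -21 - 7 = -28)
(45/(H - 8))*25 = (45/(-28 - 8))*25 = (45/(-36))*25 = (45*(-1/36))*25 = -5/4*25 = -125/4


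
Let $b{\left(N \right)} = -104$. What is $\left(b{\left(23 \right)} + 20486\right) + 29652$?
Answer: $50034$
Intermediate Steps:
$\left(b{\left(23 \right)} + 20486\right) + 29652 = \left(-104 + 20486\right) + 29652 = 20382 + 29652 = 50034$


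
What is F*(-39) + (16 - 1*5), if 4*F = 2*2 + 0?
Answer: -28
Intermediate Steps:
F = 1 (F = (2*2 + 0)/4 = (4 + 0)/4 = (¼)*4 = 1)
F*(-39) + (16 - 1*5) = 1*(-39) + (16 - 1*5) = -39 + (16 - 5) = -39 + 11 = -28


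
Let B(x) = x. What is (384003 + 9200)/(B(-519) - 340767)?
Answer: -393203/341286 ≈ -1.1521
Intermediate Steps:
(384003 + 9200)/(B(-519) - 340767) = (384003 + 9200)/(-519 - 340767) = 393203/(-341286) = 393203*(-1/341286) = -393203/341286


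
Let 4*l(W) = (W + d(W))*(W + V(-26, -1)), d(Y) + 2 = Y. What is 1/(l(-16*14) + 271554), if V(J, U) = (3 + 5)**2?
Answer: 1/289554 ≈ 3.4536e-6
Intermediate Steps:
d(Y) = -2 + Y
V(J, U) = 64 (V(J, U) = 8**2 = 64)
l(W) = (-2 + 2*W)*(64 + W)/4 (l(W) = ((W + (-2 + W))*(W + 64))/4 = ((-2 + 2*W)*(64 + W))/4 = (-2 + 2*W)*(64 + W)/4)
1/(l(-16*14) + 271554) = 1/((-32 + (-16*14)**2/2 + 63*(-16*14)/2) + 271554) = 1/((-32 + (1/2)*(-224)**2 + (63/2)*(-224)) + 271554) = 1/((-32 + (1/2)*50176 - 7056) + 271554) = 1/((-32 + 25088 - 7056) + 271554) = 1/(18000 + 271554) = 1/289554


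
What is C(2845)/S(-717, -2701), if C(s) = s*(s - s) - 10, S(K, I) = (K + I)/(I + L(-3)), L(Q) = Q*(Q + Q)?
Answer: -13415/1709 ≈ -7.8496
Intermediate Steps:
L(Q) = 2*Q² (L(Q) = Q*(2*Q) = 2*Q²)
S(K, I) = (I + K)/(18 + I) (S(K, I) = (K + I)/(I + 2*(-3)²) = (I + K)/(I + 2*9) = (I + K)/(I + 18) = (I + K)/(18 + I))
C(s) = -10 (C(s) = s*0 - 10 = 0 - 10 = -10)
C(2845)/S(-717, -2701) = -10*(18 - 2701)/(-2701 - 717) = -10/(-3418/(-2683)) = -10/((-1/2683*(-3418))) = -10/3418/2683 = -10*2683/3418 = -13415/1709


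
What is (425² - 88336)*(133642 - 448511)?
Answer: -29058945141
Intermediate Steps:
(425² - 88336)*(133642 - 448511) = (180625 - 88336)*(-314869) = 92289*(-314869) = -29058945141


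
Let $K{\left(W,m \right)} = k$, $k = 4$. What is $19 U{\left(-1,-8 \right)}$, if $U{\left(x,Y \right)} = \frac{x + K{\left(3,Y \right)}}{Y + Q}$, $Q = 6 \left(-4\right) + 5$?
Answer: $- \frac{19}{9} \approx -2.1111$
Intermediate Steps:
$K{\left(W,m \right)} = 4$
$Q = -19$ ($Q = -24 + 5 = -19$)
$U{\left(x,Y \right)} = \frac{4 + x}{-19 + Y}$ ($U{\left(x,Y \right)} = \frac{x + 4}{Y - 19} = \frac{4 + x}{-19 + Y}$)
$19 U{\left(-1,-8 \right)} = 19 \frac{4 - 1}{-19 - 8} = 19 \frac{1}{-27} \cdot 3 = 19 \left(\left(- \frac{1}{27}\right) 3\right) = 19 \left(- \frac{1}{9}\right) = - \frac{19}{9}$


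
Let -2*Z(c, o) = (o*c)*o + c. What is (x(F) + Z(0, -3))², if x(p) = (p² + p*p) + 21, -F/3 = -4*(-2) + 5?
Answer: 9381969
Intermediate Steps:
F = -39 (F = -3*(-4*(-2) + 5) = -3*(8 + 5) = -3*13 = -39)
x(p) = 21 + 2*p² (x(p) = (p² + p²) + 21 = 2*p² + 21 = 21 + 2*p²)
Z(c, o) = -c/2 - c*o²/2 (Z(c, o) = -((o*c)*o + c)/2 = -((c*o)*o + c)/2 = -(c*o² + c)/2 = -(c + c*o²)/2 = -c/2 - c*o²/2)
(x(F) + Z(0, -3))² = ((21 + 2*(-39)²) - ½*0*(1 + (-3)²))² = ((21 + 2*1521) - ½*0*(1 + 9))² = ((21 + 3042) - ½*0*10)² = (3063 + 0)² = 3063² = 9381969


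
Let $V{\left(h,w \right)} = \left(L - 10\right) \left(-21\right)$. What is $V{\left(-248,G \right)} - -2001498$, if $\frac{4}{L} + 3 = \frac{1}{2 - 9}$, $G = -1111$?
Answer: $\frac{22019082}{11} \approx 2.0017 \cdot 10^{6}$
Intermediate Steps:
$L = - \frac{14}{11}$ ($L = \frac{4}{-3 + \frac{1}{2 - 9}} = \frac{4}{-3 + \frac{1}{-7}} = \frac{4}{-3 - \frac{1}{7}} = \frac{4}{- \frac{22}{7}} = 4 \left(- \frac{7}{22}\right) = - \frac{14}{11} \approx -1.2727$)
$V{\left(h,w \right)} = \frac{2604}{11}$ ($V{\left(h,w \right)} = \left(- \frac{14}{11} - 10\right) \left(-21\right) = \left(- \frac{124}{11}\right) \left(-21\right) = \frac{2604}{11}$)
$V{\left(-248,G \right)} - -2001498 = \frac{2604}{11} - -2001498 = \frac{2604}{11} + 2001498 = \frac{22019082}{11}$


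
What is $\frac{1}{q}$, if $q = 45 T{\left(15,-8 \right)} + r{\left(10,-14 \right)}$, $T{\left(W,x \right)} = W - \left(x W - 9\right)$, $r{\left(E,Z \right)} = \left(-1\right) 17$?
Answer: $\frac{1}{6463} \approx 0.00015473$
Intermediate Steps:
$r{\left(E,Z \right)} = -17$
$T{\left(W,x \right)} = 9 + W - W x$ ($T{\left(W,x \right)} = W - \left(W x - 9\right) = W - \left(-9 + W x\right) = 9 + W - W x$)
$q = 6463$ ($q = 45 \left(9 + 15 - 15 \left(-8\right)\right) - 17 = 45 \left(9 + 15 + 120\right) - 17 = 45 \cdot 144 - 17 = 6480 - 17 = 6463$)
$\frac{1}{q} = \frac{1}{6463}$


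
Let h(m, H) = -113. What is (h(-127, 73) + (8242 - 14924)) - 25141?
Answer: -31936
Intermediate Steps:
(h(-127, 73) + (8242 - 14924)) - 25141 = (-113 + (8242 - 14924)) - 25141 = (-113 - 6682) - 25141 = -6795 - 25141 = -31936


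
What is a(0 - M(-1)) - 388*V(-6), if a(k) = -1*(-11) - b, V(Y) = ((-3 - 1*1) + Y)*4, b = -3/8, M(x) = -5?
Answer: 124251/8 ≈ 15531.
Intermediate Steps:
b = -3/8 (b = -3*1/8 = -3/8 ≈ -0.37500)
V(Y) = -16 + 4*Y (V(Y) = ((-3 - 1) + Y)*4 = (-4 + Y)*4 = -16 + 4*Y)
a(k) = 91/8 (a(k) = -1*(-11) - 1*(-3/8) = 11 + 3/8 = 91/8)
a(0 - M(-1)) - 388*V(-6) = 91/8 - 388*(-16 + 4*(-6)) = 91/8 - 388*(-16 - 24) = 91/8 - 388*(-40) = 91/8 + 15520 = 124251/8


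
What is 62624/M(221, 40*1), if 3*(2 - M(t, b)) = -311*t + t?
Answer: 46968/17129 ≈ 2.7420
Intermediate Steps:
M(t, b) = 2 + 310*t/3 (M(t, b) = 2 - (-311*t + t)/3 = 2 - (-310)*t/3 = 2 + 310*t/3)
62624/M(221, 40*1) = 62624/(2 + (310/3)*221) = 62624/(2 + 68510/3) = 62624/(68516/3) = 62624*(3/68516) = 46968/17129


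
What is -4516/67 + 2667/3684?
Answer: -5486085/82276 ≈ -66.679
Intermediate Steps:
-4516/67 + 2667/3684 = -4516*1/67 + 2667*(1/3684) = -4516/67 + 889/1228 = -5486085/82276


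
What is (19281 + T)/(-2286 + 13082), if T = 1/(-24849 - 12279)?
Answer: 715864967/400833888 ≈ 1.7859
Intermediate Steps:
T = -1/37128 (T = 1/(-37128) = -1/37128 ≈ -2.6934e-5)
(19281 + T)/(-2286 + 13082) = (19281 - 1/37128)/(-2286 + 13082) = (715864967/37128)/10796 = (715864967/37128)*(1/10796) = 715864967/400833888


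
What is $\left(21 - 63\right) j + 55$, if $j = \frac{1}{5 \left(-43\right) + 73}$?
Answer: $\frac{3926}{71} \approx 55.296$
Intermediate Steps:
$j = - \frac{1}{142}$ ($j = \frac{1}{-215 + 73} = \frac{1}{-142} = - \frac{1}{142} \approx -0.0070423$)
$\left(21 - 63\right) j + 55 = \left(21 - 63\right) \left(- \frac{1}{142}\right) + 55 = \left(-42\right) \left(- \frac{1}{142}\right) + 55 = \frac{21}{71} + 55 = \frac{3926}{71}$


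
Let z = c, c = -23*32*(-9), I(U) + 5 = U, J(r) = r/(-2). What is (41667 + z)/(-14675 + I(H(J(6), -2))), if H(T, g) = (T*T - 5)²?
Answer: -16097/4888 ≈ -3.2932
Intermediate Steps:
J(r) = -r/2 (J(r) = r*(-½) = -r/2)
H(T, g) = (-5 + T²)² (H(T, g) = (T² - 5)² = (-5 + T²)²)
I(U) = -5 + U
c = 6624 (c = -736*(-9) = 6624)
z = 6624
(41667 + z)/(-14675 + I(H(J(6), -2))) = (41667 + 6624)/(-14675 + (-5 + (-5 + (-½*6)²)²)) = 48291/(-14675 + (-5 + (-5 + (-3)²)²)) = 48291/(-14675 + (-5 + (-5 + 9)²)) = 48291/(-14675 + (-5 + 4²)) = 48291/(-14675 + (-5 + 16)) = 48291/(-14675 + 11) = 48291/(-14664) = 48291*(-1/14664) = -16097/4888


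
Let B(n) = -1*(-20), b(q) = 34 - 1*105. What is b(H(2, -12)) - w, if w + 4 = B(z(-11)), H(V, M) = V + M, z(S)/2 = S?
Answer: -87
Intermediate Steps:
z(S) = 2*S
H(V, M) = M + V
b(q) = -71 (b(q) = 34 - 105 = -71)
B(n) = 20
w = 16 (w = -4 + 20 = 16)
b(H(2, -12)) - w = -71 - 1*16 = -71 - 16 = -87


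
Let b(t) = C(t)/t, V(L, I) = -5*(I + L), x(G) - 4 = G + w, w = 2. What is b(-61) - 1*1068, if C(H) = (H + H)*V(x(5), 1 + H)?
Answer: -578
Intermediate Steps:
x(G) = 6 + G (x(G) = 4 + (G + 2) = 4 + (2 + G) = 6 + G)
V(L, I) = -5*I - 5*L
C(H) = 2*H*(-60 - 5*H) (C(H) = (H + H)*(-5*(1 + H) - 5*(6 + 5)) = (2*H)*((-5 - 5*H) - 5*11) = (2*H)*((-5 - 5*H) - 55) = (2*H)*(-60 - 5*H) = 2*H*(-60 - 5*H))
b(t) = -120 - 10*t (b(t) = (-10*t*(12 + t))/t = -120 - 10*t)
b(-61) - 1*1068 = (-120 - 10*(-61)) - 1*1068 = (-120 + 610) - 1068 = 490 - 1068 = -578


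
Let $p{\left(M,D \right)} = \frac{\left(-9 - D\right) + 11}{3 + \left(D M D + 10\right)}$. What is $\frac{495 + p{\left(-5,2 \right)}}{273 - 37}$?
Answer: $\frac{495}{236} \approx 2.0975$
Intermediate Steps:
$p{\left(M,D \right)} = \frac{2 - D}{13 + M D^{2}}$ ($p{\left(M,D \right)} = \frac{2 - D}{3 + \left(M D^{2} + 10\right)} = \frac{2 - D}{3 + \left(10 + M D^{2}\right)} = \frac{2 - D}{13 + M D^{2}}$)
$\frac{495 + p{\left(-5,2 \right)}}{273 - 37} = \frac{495 + \frac{2 - 2}{13 - 5 \cdot 2^{2}}}{273 - 37} = \frac{495 + \frac{2 - 2}{13 - 20}}{236} = \left(495 + \frac{1}{13 - 20} \cdot 0\right) \frac{1}{236} = \left(495 + \frac{1}{-7} \cdot 0\right) \frac{1}{236} = \left(495 - 0\right) \frac{1}{236} = \left(495 + 0\right) \frac{1}{236} = 495 \cdot \frac{1}{236} = \frac{495}{236}$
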